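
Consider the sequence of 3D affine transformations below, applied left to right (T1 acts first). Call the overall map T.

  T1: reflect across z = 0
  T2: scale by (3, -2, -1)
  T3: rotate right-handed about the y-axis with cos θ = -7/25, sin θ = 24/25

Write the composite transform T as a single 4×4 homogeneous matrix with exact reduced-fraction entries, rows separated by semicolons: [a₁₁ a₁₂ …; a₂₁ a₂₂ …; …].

T = [-21/25 0 24/25 0; 0 -2 0 0; -72/25 0 -7/25 0; 0 0 0 1]

T1 = [1 0 0 0; 0 1 0 0; 0 0 -1 0; 0 0 0 1]
T2·T1 = [3 0 0 0; 0 -2 0 0; 0 0 1 0; 0 0 0 1]
T3·…·T1 = [-21/25 0 24/25 0; 0 -2 0 0; -72/25 0 -7/25 0; 0 0 0 1]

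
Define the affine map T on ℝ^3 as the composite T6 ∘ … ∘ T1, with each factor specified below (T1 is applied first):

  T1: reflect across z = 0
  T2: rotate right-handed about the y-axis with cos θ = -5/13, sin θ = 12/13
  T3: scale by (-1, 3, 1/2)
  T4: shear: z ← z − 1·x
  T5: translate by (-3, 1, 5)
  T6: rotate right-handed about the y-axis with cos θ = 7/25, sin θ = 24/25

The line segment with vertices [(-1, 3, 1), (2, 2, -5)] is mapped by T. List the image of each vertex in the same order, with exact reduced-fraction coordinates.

image vertices: (1372/325, 10, 2467/650), (1549/325, 7, 5539/650)

T1 reflect across z = 0: (-1, 3, 1) → (-1, 3, -1); (2, 2, -5) → (2, 2, 5)
T2 rotate right-handed about the y-axis with cos θ = -5/13, sin θ = 12/13: (-1, 3, -1) → (-7/13, 3, 17/13); (2, 2, 5) → (50/13, 2, -49/13)
T3 scale by (-1, 3, 1/2): (-7/13, 3, 17/13) → (7/13, 9, 17/26); (50/13, 2, -49/13) → (-50/13, 6, -49/26)
T4 shear: z ← z − 1·x: (7/13, 9, 17/26) → (7/13, 9, 3/26); (-50/13, 6, -49/26) → (-50/13, 6, 51/26)
T5 translate by (-3, 1, 5): (7/13, 9, 3/26) → (-32/13, 10, 133/26); (-50/13, 6, 51/26) → (-89/13, 7, 181/26)
T6 rotate right-handed about the y-axis with cos θ = 7/25, sin θ = 24/25: (-32/13, 10, 133/26) → (1372/325, 10, 2467/650); (-89/13, 7, 181/26) → (1549/325, 7, 5539/650)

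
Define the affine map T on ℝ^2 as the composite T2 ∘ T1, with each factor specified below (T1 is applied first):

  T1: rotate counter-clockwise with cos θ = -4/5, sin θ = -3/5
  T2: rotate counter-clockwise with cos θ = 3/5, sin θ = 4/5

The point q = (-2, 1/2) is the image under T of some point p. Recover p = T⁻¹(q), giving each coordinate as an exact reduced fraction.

p = (-1/2, -2)

T1 = [-4/5 3/5 0; -3/5 -4/5 0; 0 0 1]
T2·T1 = [0 1 0; -1 0 0; 0 0 1]
det M = 1; M⁻¹ = [0 -1 0; 1 0 0; 0 0 1]
M⁻¹ · (-2, 1/2)ᵀ = (-1/2, -2)ᵀ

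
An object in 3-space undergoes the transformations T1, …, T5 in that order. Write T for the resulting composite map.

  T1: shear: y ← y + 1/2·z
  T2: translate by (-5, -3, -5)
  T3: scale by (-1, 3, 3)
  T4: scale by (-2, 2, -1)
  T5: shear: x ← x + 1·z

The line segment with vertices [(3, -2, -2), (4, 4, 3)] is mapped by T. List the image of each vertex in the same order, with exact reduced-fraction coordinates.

T1 shear: y ← y + 1/2·z: (3, -2, -2) → (3, -3, -2); (4, 4, 3) → (4, 11/2, 3)
T2 translate by (-5, -3, -5): (3, -3, -2) → (-2, -6, -7); (4, 11/2, 3) → (-1, 5/2, -2)
T3 scale by (-1, 3, 3): (-2, -6, -7) → (2, -18, -21); (-1, 5/2, -2) → (1, 15/2, -6)
T4 scale by (-2, 2, -1): (2, -18, -21) → (-4, -36, 21); (1, 15/2, -6) → (-2, 15, 6)
T5 shear: x ← x + 1·z: (-4, -36, 21) → (17, -36, 21); (-2, 15, 6) → (4, 15, 6)

image vertices: (17, -36, 21), (4, 15, 6)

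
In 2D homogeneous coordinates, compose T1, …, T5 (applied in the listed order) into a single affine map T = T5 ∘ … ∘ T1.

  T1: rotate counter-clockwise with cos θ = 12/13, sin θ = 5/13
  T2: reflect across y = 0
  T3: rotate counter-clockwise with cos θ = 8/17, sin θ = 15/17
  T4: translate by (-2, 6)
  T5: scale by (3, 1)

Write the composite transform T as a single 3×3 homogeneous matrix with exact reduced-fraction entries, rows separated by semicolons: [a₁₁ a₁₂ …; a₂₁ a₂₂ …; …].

T = [513/221 420/221 -6; 140/221 -171/221 6; 0 0 1]

T1 = [12/13 -5/13 0; 5/13 12/13 0; 0 0 1]
T2·T1 = [12/13 -5/13 0; -5/13 -12/13 0; 0 0 1]
T3·…·T1 = [171/221 140/221 0; 140/221 -171/221 0; 0 0 1]
T4·…·T1 = [171/221 140/221 -2; 140/221 -171/221 6; 0 0 1]
T5·…·T1 = [513/221 420/221 -6; 140/221 -171/221 6; 0 0 1]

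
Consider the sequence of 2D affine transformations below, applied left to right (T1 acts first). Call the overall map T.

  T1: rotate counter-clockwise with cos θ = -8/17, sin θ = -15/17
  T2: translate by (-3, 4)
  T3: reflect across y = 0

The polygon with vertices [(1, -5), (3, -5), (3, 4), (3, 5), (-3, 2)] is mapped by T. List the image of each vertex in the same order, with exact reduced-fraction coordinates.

image vertices: (-134/17, -93/17), (-150/17, -63/17), (-15/17, 9/17), (0, 1), (3/17, -97/17)

T1 rotate counter-clockwise with cos θ = -8/17, sin θ = -15/17: (1, -5) → (-83/17, 25/17); (3, -5) → (-99/17, -5/17); (3, 4) → (36/17, -77/17); (3, 5) → (3, -5); (-3, 2) → (54/17, 29/17)
T2 translate by (-3, 4): (-83/17, 25/17) → (-134/17, 93/17); (-99/17, -5/17) → (-150/17, 63/17); (36/17, -77/17) → (-15/17, -9/17); (3, -5) → (0, -1); (54/17, 29/17) → (3/17, 97/17)
T3 reflect across y = 0: (-134/17, 93/17) → (-134/17, -93/17); (-150/17, 63/17) → (-150/17, -63/17); (-15/17, -9/17) → (-15/17, 9/17); (0, -1) → (0, 1); (3/17, 97/17) → (3/17, -97/17)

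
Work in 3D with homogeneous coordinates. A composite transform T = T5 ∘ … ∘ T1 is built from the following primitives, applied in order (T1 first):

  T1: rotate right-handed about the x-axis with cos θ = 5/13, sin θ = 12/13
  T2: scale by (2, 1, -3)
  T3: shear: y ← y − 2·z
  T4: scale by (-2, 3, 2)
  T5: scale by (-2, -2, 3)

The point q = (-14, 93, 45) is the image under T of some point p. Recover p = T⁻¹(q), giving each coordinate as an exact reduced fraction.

p = (-7/4, -5/2, -1/2)

T1 = [1 0 0 0; 0 5/13 -12/13 0; 0 12/13 5/13 0; 0 0 0 1]
T2·T1 = [2 0 0 0; 0 5/13 -12/13 0; 0 -36/13 -15/13 0; 0 0 0 1]
T3·…·T1 = [2 0 0 0; 0 77/13 18/13 0; 0 -36/13 -15/13 0; 0 0 0 1]
T4·…·T1 = [-4 0 0 0; 0 231/13 54/13 0; 0 -72/13 -30/13 0; 0 0 0 1]
T5·…·T1 = [8 0 0 0; 0 -462/13 -108/13 0; 0 -216/13 -90/13 0; 0 0 0 1]
det M = 864; M⁻¹ = [1/8 0 0 0; 0 -5/78 1/13 0; 0 2/13 -77/234 0; 0 0 0 1]
M⁻¹ · (-14, 93, 45)ᵀ = (-7/4, -5/2, -1/2)ᵀ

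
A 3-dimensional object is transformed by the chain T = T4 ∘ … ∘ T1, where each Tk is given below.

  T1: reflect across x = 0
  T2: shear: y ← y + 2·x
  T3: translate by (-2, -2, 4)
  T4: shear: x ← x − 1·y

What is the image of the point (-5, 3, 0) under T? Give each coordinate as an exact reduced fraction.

T(p) = (-8, 11, 4)

T1 reflect across x = 0: (-5, 3, 0) → (5, 3, 0)
T2 shear: y ← y + 2·x: (5, 3, 0) → (5, 13, 0)
T3 translate by (-2, -2, 4): (5, 13, 0) → (3, 11, 4)
T4 shear: x ← x − 1·y: (3, 11, 4) → (-8, 11, 4)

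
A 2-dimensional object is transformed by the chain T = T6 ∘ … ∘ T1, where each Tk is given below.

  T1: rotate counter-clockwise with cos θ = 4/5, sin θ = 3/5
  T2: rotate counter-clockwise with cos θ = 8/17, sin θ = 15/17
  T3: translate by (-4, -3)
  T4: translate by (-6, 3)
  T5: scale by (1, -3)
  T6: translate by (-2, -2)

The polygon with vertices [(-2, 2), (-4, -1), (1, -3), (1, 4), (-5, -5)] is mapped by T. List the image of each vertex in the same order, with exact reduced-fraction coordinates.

T1 rotate counter-clockwise with cos θ = 4/5, sin θ = 3/5: (-2, 2) → (-14/5, 2/5); (-4, -1) → (-13/5, -16/5); (1, -3) → (13/5, -9/5); (1, 4) → (-8/5, 19/5); (-5, -5) → (-1, -7)
T2 rotate counter-clockwise with cos θ = 8/17, sin θ = 15/17: (-14/5, 2/5) → (-142/85, -194/85); (-13/5, -16/5) → (8/5, -19/5); (13/5, -9/5) → (239/85, 123/85); (-8/5, 19/5) → (-349/85, 32/85); (-1, -7) → (97/17, -71/17)
T3 translate by (-4, -3): (-142/85, -194/85) → (-482/85, -449/85); (8/5, -19/5) → (-12/5, -34/5); (239/85, 123/85) → (-101/85, -132/85); (-349/85, 32/85) → (-689/85, -223/85); (97/17, -71/17) → (29/17, -122/17)
T4 translate by (-6, 3): (-482/85, -449/85) → (-992/85, -194/85); (-12/5, -34/5) → (-42/5, -19/5); (-101/85, -132/85) → (-611/85, 123/85); (-689/85, -223/85) → (-1199/85, 32/85); (29/17, -122/17) → (-73/17, -71/17)
T5 scale by (1, -3): (-992/85, -194/85) → (-992/85, 582/85); (-42/5, -19/5) → (-42/5, 57/5); (-611/85, 123/85) → (-611/85, -369/85); (-1199/85, 32/85) → (-1199/85, -96/85); (-73/17, -71/17) → (-73/17, 213/17)
T6 translate by (-2, -2): (-992/85, 582/85) → (-1162/85, 412/85); (-42/5, 57/5) → (-52/5, 47/5); (-611/85, -369/85) → (-781/85, -539/85); (-1199/85, -96/85) → (-1369/85, -266/85); (-73/17, 213/17) → (-107/17, 179/17)

image vertices: (-1162/85, 412/85), (-52/5, 47/5), (-781/85, -539/85), (-1369/85, -266/85), (-107/17, 179/17)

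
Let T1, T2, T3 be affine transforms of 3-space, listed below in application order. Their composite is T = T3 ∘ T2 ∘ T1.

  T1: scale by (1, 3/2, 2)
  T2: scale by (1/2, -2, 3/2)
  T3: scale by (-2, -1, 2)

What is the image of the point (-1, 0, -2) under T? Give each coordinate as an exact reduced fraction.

T1 scale by (1, 3/2, 2): (-1, 0, -2) → (-1, 0, -4)
T2 scale by (1/2, -2, 3/2): (-1, 0, -4) → (-1/2, 0, -6)
T3 scale by (-2, -1, 2): (-1/2, 0, -6) → (1, 0, -12)

T(p) = (1, 0, -12)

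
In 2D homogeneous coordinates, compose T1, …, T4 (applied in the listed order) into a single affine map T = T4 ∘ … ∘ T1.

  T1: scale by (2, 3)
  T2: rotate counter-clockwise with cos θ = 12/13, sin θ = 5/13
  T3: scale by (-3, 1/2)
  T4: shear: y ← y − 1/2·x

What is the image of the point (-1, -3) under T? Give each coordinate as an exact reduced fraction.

T(p) = (-63/13, -55/26)

T1 scale by (2, 3): (-1, -3) → (-2, -9)
T2 rotate counter-clockwise with cos θ = 12/13, sin θ = 5/13: (-2, -9) → (21/13, -118/13)
T3 scale by (-3, 1/2): (21/13, -118/13) → (-63/13, -59/13)
T4 shear: y ← y − 1/2·x: (-63/13, -59/13) → (-63/13, -55/26)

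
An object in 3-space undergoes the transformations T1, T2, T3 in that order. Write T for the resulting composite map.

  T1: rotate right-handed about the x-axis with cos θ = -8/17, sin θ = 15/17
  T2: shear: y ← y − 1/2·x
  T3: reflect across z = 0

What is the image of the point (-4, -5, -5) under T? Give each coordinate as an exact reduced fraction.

T1 rotate right-handed about the x-axis with cos θ = -8/17, sin θ = 15/17: (-4, -5, -5) → (-4, 115/17, -35/17)
T2 shear: y ← y − 1/2·x: (-4, 115/17, -35/17) → (-4, 149/17, -35/17)
T3 reflect across z = 0: (-4, 149/17, -35/17) → (-4, 149/17, 35/17)

T(p) = (-4, 149/17, 35/17)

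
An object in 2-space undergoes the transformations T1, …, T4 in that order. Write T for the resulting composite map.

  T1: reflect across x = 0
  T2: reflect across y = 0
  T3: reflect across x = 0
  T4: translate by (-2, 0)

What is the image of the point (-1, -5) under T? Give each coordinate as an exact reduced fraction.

T1 reflect across x = 0: (-1, -5) → (1, -5)
T2 reflect across y = 0: (1, -5) → (1, 5)
T3 reflect across x = 0: (1, 5) → (-1, 5)
T4 translate by (-2, 0): (-1, 5) → (-3, 5)

T(p) = (-3, 5)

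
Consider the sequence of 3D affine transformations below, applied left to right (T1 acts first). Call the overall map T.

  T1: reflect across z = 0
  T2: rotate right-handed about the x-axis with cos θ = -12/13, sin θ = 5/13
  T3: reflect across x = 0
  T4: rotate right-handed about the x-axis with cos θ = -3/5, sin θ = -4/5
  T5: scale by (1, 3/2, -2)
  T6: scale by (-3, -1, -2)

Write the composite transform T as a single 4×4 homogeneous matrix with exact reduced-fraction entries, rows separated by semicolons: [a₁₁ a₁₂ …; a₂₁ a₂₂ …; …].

T = [3 0 0 0; 0 -84/65 -99/130 0; 0 132/65 -224/65 0; 0 0 0 1]

T1 = [1 0 0 0; 0 1 0 0; 0 0 -1 0; 0 0 0 1]
T2·T1 = [1 0 0 0; 0 -12/13 5/13 0; 0 5/13 12/13 0; 0 0 0 1]
T3·…·T1 = [-1 0 0 0; 0 -12/13 5/13 0; 0 5/13 12/13 0; 0 0 0 1]
T4·…·T1 = [-1 0 0 0; 0 56/65 33/65 0; 0 33/65 -56/65 0; 0 0 0 1]
T5·…·T1 = [-1 0 0 0; 0 84/65 99/130 0; 0 -66/65 112/65 0; 0 0 0 1]
T6·…·T1 = [3 0 0 0; 0 -84/65 -99/130 0; 0 132/65 -224/65 0; 0 0 0 1]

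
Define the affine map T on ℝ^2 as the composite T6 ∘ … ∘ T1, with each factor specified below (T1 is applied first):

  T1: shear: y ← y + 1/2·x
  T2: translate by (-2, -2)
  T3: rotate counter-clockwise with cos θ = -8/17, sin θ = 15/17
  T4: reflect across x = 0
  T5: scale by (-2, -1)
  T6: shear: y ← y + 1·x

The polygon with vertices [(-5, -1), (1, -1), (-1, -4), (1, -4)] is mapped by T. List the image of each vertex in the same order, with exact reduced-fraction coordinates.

T1 shear: y ← y + 1/2·x: (-5, -1) → (-5, -7/2); (1, -1) → (1, -1/2); (-1, -4) → (-1, -9/2); (1, -4) → (1, -7/2)
T2 translate by (-2, -2): (-5, -7/2) → (-7, -11/2); (1, -1/2) → (-1, -5/2); (-1, -9/2) → (-3, -13/2); (1, -7/2) → (-1, -11/2)
T3 rotate counter-clockwise with cos θ = -8/17, sin θ = 15/17: (-7, -11/2) → (277/34, -61/17); (-1, -5/2) → (91/34, 5/17); (-3, -13/2) → (243/34, 7/17); (-1, -11/2) → (181/34, 29/17)
T4 reflect across x = 0: (277/34, -61/17) → (-277/34, -61/17); (91/34, 5/17) → (-91/34, 5/17); (243/34, 7/17) → (-243/34, 7/17); (181/34, 29/17) → (-181/34, 29/17)
T5 scale by (-2, -1): (-277/34, -61/17) → (277/17, 61/17); (-91/34, 5/17) → (91/17, -5/17); (-243/34, 7/17) → (243/17, -7/17); (-181/34, 29/17) → (181/17, -29/17)
T6 shear: y ← y + 1·x: (277/17, 61/17) → (277/17, 338/17); (91/17, -5/17) → (91/17, 86/17); (243/17, -7/17) → (243/17, 236/17); (181/17, -29/17) → (181/17, 152/17)

image vertices: (277/17, 338/17), (91/17, 86/17), (243/17, 236/17), (181/17, 152/17)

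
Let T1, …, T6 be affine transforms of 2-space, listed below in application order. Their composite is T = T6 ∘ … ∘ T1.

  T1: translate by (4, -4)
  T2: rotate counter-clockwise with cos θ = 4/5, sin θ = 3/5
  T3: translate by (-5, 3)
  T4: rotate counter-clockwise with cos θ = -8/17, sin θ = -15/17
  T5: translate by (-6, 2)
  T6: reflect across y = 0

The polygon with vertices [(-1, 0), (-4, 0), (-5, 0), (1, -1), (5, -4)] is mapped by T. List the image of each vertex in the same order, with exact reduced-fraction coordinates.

image vertices: (-382/85, -121/85), (-421/85, -373/85), (-434/85, -457/85), (-88/17, 12/17), (-128/17, 87/17)

T1 translate by (4, -4): (-1, 0) → (3, -4); (-4, 0) → (0, -4); (-5, 0) → (-1, -4); (1, -1) → (5, -5); (5, -4) → (9, -8)
T2 rotate counter-clockwise with cos θ = 4/5, sin θ = 3/5: (3, -4) → (24/5, -7/5); (0, -4) → (12/5, -16/5); (-1, -4) → (8/5, -19/5); (5, -5) → (7, -1); (9, -8) → (12, -1)
T3 translate by (-5, 3): (24/5, -7/5) → (-1/5, 8/5); (12/5, -16/5) → (-13/5, -1/5); (8/5, -19/5) → (-17/5, -4/5); (7, -1) → (2, 2); (12, -1) → (7, 2)
T4 rotate counter-clockwise with cos θ = -8/17, sin θ = -15/17: (-1/5, 8/5) → (128/85, -49/85); (-13/5, -1/5) → (89/85, 203/85); (-17/5, -4/5) → (76/85, 287/85); (2, 2) → (14/17, -46/17); (7, 2) → (-26/17, -121/17)
T5 translate by (-6, 2): (128/85, -49/85) → (-382/85, 121/85); (89/85, 203/85) → (-421/85, 373/85); (76/85, 287/85) → (-434/85, 457/85); (14/17, -46/17) → (-88/17, -12/17); (-26/17, -121/17) → (-128/17, -87/17)
T6 reflect across y = 0: (-382/85, 121/85) → (-382/85, -121/85); (-421/85, 373/85) → (-421/85, -373/85); (-434/85, 457/85) → (-434/85, -457/85); (-88/17, -12/17) → (-88/17, 12/17); (-128/17, -87/17) → (-128/17, 87/17)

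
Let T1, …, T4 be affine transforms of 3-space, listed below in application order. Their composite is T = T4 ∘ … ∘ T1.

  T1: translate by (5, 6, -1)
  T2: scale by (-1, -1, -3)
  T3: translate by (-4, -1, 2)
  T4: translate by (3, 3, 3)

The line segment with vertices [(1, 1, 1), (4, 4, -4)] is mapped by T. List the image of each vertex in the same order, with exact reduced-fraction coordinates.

T1 translate by (5, 6, -1): (1, 1, 1) → (6, 7, 0); (4, 4, -4) → (9, 10, -5)
T2 scale by (-1, -1, -3): (6, 7, 0) → (-6, -7, 0); (9, 10, -5) → (-9, -10, 15)
T3 translate by (-4, -1, 2): (-6, -7, 0) → (-10, -8, 2); (-9, -10, 15) → (-13, -11, 17)
T4 translate by (3, 3, 3): (-10, -8, 2) → (-7, -5, 5); (-13, -11, 17) → (-10, -8, 20)

image vertices: (-7, -5, 5), (-10, -8, 20)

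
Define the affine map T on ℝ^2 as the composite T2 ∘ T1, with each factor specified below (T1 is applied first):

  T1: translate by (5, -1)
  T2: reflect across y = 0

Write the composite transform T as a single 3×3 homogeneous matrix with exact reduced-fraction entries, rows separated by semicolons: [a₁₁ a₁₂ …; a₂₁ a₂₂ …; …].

T1 = [1 0 5; 0 1 -1; 0 0 1]
T2·T1 = [1 0 5; 0 -1 1; 0 0 1]

T = [1 0 5; 0 -1 1; 0 0 1]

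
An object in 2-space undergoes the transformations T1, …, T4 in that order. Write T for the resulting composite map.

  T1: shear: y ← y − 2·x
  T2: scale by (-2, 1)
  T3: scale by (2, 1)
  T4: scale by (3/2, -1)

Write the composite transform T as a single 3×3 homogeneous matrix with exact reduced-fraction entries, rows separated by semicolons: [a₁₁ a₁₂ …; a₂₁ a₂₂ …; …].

T1 = [1 0 0; -2 1 0; 0 0 1]
T2·T1 = [-2 0 0; -2 1 0; 0 0 1]
T3·…·T1 = [-4 0 0; -2 1 0; 0 0 1]
T4·…·T1 = [-6 0 0; 2 -1 0; 0 0 1]

T = [-6 0 0; 2 -1 0; 0 0 1]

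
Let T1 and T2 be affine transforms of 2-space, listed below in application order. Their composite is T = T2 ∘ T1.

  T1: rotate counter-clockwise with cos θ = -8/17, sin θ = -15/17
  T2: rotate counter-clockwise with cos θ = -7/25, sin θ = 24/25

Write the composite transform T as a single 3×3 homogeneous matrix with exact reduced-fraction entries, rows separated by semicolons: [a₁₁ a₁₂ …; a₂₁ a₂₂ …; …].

T = [416/425 87/425 0; -87/425 416/425 0; 0 0 1]

T1 = [-8/17 15/17 0; -15/17 -8/17 0; 0 0 1]
T2·T1 = [416/425 87/425 0; -87/425 416/425 0; 0 0 1]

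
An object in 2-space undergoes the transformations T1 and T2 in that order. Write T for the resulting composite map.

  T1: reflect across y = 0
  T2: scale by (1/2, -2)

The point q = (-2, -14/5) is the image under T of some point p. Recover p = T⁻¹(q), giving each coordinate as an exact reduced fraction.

T1 = [1 0 0; 0 -1 0; 0 0 1]
T2·T1 = [1/2 0 0; 0 2 0; 0 0 1]
det M = 1; M⁻¹ = [2 0 0; 0 1/2 0; 0 0 1]
M⁻¹ · (-2, -14/5)ᵀ = (-4, -7/5)ᵀ

p = (-4, -7/5)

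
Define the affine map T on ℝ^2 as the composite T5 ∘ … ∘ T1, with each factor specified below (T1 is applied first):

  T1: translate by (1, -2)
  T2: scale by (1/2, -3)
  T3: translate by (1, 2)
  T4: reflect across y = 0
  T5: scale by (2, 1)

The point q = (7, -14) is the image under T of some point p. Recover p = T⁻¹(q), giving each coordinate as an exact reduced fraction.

p = (4, -2)

T1 = [1 0 1; 0 1 -2; 0 0 1]
T2·T1 = [1/2 0 1/2; 0 -3 6; 0 0 1]
T3·…·T1 = [1/2 0 3/2; 0 -3 8; 0 0 1]
T4·…·T1 = [1/2 0 3/2; 0 3 -8; 0 0 1]
T5·…·T1 = [1 0 3; 0 3 -8; 0 0 1]
det M = 3; M⁻¹ = [1 0 -3; 0 1/3 8/3; 0 0 1]
M⁻¹ · (7, -14)ᵀ = (4, -2)ᵀ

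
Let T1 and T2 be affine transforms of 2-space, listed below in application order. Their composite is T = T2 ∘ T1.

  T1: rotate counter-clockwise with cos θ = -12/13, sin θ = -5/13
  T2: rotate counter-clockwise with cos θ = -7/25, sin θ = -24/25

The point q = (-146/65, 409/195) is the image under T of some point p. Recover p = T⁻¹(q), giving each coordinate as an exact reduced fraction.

T1 = [-12/13 5/13 0; -5/13 -12/13 0; 0 0 1]
T2·T1 = [-36/325 -323/325 0; 323/325 -36/325 0; 0 0 1]
det M = 1; M⁻¹ = [-36/325 323/325 0; -323/325 -36/325 0; 0 0 1]
M⁻¹ · (-146/65, 409/195)ᵀ = (7/3, 2)ᵀ

p = (7/3, 2)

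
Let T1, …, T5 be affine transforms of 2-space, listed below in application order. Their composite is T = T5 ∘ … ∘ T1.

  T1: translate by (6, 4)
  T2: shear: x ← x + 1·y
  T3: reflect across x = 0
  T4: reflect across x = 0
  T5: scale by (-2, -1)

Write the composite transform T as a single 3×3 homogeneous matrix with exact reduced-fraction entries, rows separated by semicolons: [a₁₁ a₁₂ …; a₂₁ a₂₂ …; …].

T = [-2 -2 -20; 0 -1 -4; 0 0 1]

T1 = [1 0 6; 0 1 4; 0 0 1]
T2·T1 = [1 1 10; 0 1 4; 0 0 1]
T3·…·T1 = [-1 -1 -10; 0 1 4; 0 0 1]
T4·…·T1 = [1 1 10; 0 1 4; 0 0 1]
T5·…·T1 = [-2 -2 -20; 0 -1 -4; 0 0 1]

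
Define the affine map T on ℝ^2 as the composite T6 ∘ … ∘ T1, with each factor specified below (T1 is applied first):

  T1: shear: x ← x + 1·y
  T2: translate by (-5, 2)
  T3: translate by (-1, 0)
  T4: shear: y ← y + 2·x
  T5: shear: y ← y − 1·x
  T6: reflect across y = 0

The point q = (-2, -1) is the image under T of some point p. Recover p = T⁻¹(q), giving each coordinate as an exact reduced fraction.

p = (3, 1)

T1 = [1 1 0; 0 1 0; 0 0 1]
T2·T1 = [1 1 -5; 0 1 2; 0 0 1]
T3·…·T1 = [1 1 -6; 0 1 2; 0 0 1]
T4·…·T1 = [1 1 -6; 2 3 -10; 0 0 1]
T5·…·T1 = [1 1 -6; 1 2 -4; 0 0 1]
T6·…·T1 = [1 1 -6; -1 -2 4; 0 0 1]
det M = -1; M⁻¹ = [2 1 8; -1 -1 -2; 0 0 1]
M⁻¹ · (-2, -1)ᵀ = (3, 1)ᵀ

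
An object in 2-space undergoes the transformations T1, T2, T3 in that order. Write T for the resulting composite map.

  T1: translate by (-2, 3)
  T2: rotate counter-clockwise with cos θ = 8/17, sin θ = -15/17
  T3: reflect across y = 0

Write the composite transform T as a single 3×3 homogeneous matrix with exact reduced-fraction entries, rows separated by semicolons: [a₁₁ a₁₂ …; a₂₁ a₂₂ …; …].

T1 = [1 0 -2; 0 1 3; 0 0 1]
T2·T1 = [8/17 15/17 29/17; -15/17 8/17 54/17; 0 0 1]
T3·…·T1 = [8/17 15/17 29/17; 15/17 -8/17 -54/17; 0 0 1]

T = [8/17 15/17 29/17; 15/17 -8/17 -54/17; 0 0 1]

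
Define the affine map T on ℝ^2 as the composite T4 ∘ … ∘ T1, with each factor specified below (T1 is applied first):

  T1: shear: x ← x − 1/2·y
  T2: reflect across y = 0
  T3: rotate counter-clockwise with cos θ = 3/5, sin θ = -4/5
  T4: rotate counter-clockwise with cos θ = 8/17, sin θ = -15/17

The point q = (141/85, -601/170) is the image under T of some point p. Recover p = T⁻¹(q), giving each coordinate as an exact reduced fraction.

p = (1, -3)

T1 = [1 -1/2 0; 0 1 0; 0 0 1]
T2·T1 = [1 -1/2 0; 0 -1 0; 0 0 1]
T3·…·T1 = [3/5 -11/10 0; -4/5 -1/5 0; 0 0 1]
T4·…·T1 = [-36/85 -59/85 0; -77/85 149/170 0; 0 0 1]
det M = -1; M⁻¹ = [-149/170 -59/85 0; -77/85 36/85 0; 0 0 1]
M⁻¹ · (141/85, -601/170)ᵀ = (1, -3)ᵀ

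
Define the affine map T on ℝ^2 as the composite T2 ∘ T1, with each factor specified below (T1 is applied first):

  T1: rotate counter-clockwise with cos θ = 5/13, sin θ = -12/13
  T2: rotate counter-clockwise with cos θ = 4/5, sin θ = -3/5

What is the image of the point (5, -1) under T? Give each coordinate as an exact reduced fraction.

T1 rotate counter-clockwise with cos θ = 5/13, sin θ = -12/13: (5, -1) → (1, -5)
T2 rotate counter-clockwise with cos θ = 4/5, sin θ = -3/5: (1, -5) → (-11/5, -23/5)

T(p) = (-11/5, -23/5)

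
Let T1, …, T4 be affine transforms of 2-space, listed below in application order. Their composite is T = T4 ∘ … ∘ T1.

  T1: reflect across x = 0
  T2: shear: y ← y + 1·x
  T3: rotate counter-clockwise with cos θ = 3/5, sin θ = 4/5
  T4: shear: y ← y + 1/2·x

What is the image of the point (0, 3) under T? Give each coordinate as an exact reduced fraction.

T1 reflect across x = 0: (0, 3) → (0, 3)
T2 shear: y ← y + 1·x: (0, 3) → (0, 3)
T3 rotate counter-clockwise with cos θ = 3/5, sin θ = 4/5: (0, 3) → (-12/5, 9/5)
T4 shear: y ← y + 1/2·x: (-12/5, 9/5) → (-12/5, 3/5)

T(p) = (-12/5, 3/5)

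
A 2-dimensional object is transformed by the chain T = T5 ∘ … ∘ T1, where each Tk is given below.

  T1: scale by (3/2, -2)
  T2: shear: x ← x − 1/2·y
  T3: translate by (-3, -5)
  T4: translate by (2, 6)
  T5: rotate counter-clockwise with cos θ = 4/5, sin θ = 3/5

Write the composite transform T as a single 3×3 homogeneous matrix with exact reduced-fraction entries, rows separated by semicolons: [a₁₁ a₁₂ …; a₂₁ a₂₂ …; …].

T = [6/5 2 -7/5; 9/10 -1 1/5; 0 0 1]

T1 = [3/2 0 0; 0 -2 0; 0 0 1]
T2·T1 = [3/2 1 0; 0 -2 0; 0 0 1]
T3·…·T1 = [3/2 1 -3; 0 -2 -5; 0 0 1]
T4·…·T1 = [3/2 1 -1; 0 -2 1; 0 0 1]
T5·…·T1 = [6/5 2 -7/5; 9/10 -1 1/5; 0 0 1]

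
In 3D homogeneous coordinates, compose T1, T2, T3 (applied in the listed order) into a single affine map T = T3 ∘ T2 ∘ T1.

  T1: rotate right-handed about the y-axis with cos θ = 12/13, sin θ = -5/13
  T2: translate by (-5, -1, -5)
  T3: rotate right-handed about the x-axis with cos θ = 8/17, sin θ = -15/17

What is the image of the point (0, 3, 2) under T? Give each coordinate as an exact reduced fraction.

T(p) = (-75/13, -407/221, -718/221)

T1 rotate right-handed about the y-axis with cos θ = 12/13, sin θ = -5/13: (0, 3, 2) → (-10/13, 3, 24/13)
T2 translate by (-5, -1, -5): (-10/13, 3, 24/13) → (-75/13, 2, -41/13)
T3 rotate right-handed about the x-axis with cos θ = 8/17, sin θ = -15/17: (-75/13, 2, -41/13) → (-75/13, -407/221, -718/221)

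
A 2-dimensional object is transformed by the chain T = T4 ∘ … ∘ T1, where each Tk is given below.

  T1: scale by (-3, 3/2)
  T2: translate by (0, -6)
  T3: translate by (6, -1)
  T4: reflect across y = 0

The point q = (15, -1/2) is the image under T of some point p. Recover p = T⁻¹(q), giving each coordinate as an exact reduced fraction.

T1 = [-3 0 0; 0 3/2 0; 0 0 1]
T2·T1 = [-3 0 0; 0 3/2 -6; 0 0 1]
T3·…·T1 = [-3 0 6; 0 3/2 -7; 0 0 1]
T4·…·T1 = [-3 0 6; 0 -3/2 7; 0 0 1]
det M = 9/2; M⁻¹ = [-1/3 0 2; 0 -2/3 14/3; 0 0 1]
M⁻¹ · (15, -1/2)ᵀ = (-3, 5)ᵀ

p = (-3, 5)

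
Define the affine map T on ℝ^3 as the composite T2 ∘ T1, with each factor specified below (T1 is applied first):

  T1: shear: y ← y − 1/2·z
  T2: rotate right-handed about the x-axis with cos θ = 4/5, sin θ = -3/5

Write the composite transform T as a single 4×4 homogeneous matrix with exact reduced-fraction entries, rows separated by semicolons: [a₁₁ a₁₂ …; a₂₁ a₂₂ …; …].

T = [1 0 0 0; 0 4/5 1/5 0; 0 -3/5 11/10 0; 0 0 0 1]

T1 = [1 0 0 0; 0 1 -1/2 0; 0 0 1 0; 0 0 0 1]
T2·T1 = [1 0 0 0; 0 4/5 1/5 0; 0 -3/5 11/10 0; 0 0 0 1]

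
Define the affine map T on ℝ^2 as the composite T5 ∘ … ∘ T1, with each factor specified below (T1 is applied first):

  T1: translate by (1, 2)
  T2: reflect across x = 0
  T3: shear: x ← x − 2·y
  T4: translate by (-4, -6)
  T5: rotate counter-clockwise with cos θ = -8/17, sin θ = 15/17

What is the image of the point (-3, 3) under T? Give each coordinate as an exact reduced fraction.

T1 translate by (1, 2): (-3, 3) → (-2, 5)
T2 reflect across x = 0: (-2, 5) → (2, 5)
T3 shear: x ← x − 2·y: (2, 5) → (-8, 5)
T4 translate by (-4, -6): (-8, 5) → (-12, -1)
T5 rotate counter-clockwise with cos θ = -8/17, sin θ = 15/17: (-12, -1) → (111/17, -172/17)

T(p) = (111/17, -172/17)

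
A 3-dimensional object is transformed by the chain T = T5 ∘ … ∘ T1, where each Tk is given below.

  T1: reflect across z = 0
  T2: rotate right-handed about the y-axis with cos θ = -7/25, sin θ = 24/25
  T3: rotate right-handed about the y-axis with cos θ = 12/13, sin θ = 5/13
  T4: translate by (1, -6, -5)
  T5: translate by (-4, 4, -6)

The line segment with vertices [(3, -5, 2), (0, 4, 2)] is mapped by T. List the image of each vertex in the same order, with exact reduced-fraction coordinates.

T1 reflect across z = 0: (3, -5, 2) → (3, -5, -2); (0, 4, 2) → (0, 4, -2)
T2 rotate right-handed about the y-axis with cos θ = -7/25, sin θ = 24/25: (3, -5, -2) → (-69/25, -5, -58/25); (0, 4, -2) → (-48/25, 4, 14/25)
T3 rotate right-handed about the y-axis with cos θ = 12/13, sin θ = 5/13: (-69/25, -5, -58/25) → (-86/25, -5, -27/25); (-48/25, 4, 14/25) → (-506/325, 4, 408/325)
T4 translate by (1, -6, -5): (-86/25, -5, -27/25) → (-61/25, -11, -152/25); (-506/325, 4, 408/325) → (-181/325, -2, -1217/325)
T5 translate by (-4, 4, -6): (-61/25, -11, -152/25) → (-161/25, -7, -302/25); (-181/325, -2, -1217/325) → (-1481/325, 2, -3167/325)

image vertices: (-161/25, -7, -302/25), (-1481/325, 2, -3167/325)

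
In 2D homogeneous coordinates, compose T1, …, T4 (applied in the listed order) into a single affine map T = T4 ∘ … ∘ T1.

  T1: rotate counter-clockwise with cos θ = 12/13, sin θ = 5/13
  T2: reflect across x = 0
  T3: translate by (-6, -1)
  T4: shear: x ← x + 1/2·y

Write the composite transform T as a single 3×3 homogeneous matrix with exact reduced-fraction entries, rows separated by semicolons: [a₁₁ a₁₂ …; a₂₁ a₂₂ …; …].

T = [-19/26 11/13 -13/2; 5/13 12/13 -1; 0 0 1]

T1 = [12/13 -5/13 0; 5/13 12/13 0; 0 0 1]
T2·T1 = [-12/13 5/13 0; 5/13 12/13 0; 0 0 1]
T3·…·T1 = [-12/13 5/13 -6; 5/13 12/13 -1; 0 0 1]
T4·…·T1 = [-19/26 11/13 -13/2; 5/13 12/13 -1; 0 0 1]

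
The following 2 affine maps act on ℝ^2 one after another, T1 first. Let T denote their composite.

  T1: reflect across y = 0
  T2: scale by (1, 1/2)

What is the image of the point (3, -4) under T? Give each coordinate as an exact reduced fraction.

T1 reflect across y = 0: (3, -4) → (3, 4)
T2 scale by (1, 1/2): (3, 4) → (3, 2)

T(p) = (3, 2)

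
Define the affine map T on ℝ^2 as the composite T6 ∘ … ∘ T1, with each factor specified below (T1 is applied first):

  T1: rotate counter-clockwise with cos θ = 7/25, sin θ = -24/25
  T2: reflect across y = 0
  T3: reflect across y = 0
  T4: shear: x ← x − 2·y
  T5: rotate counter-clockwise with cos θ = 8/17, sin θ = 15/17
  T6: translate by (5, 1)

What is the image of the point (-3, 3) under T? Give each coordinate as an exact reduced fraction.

T1 rotate counter-clockwise with cos θ = 7/25, sin θ = -24/25: (-3, 3) → (51/25, 93/25)
T2 reflect across y = 0: (51/25, 93/25) → (51/25, -93/25)
T3 reflect across y = 0: (51/25, -93/25) → (51/25, 93/25)
T4 shear: x ← x − 2·y: (51/25, 93/25) → (-27/5, 93/25)
T5 rotate counter-clockwise with cos θ = 8/17, sin θ = 15/17: (-27/5, 93/25) → (-99/17, -1281/425)
T6 translate by (5, 1): (-99/17, -1281/425) → (-14/17, -856/425)

T(p) = (-14/17, -856/425)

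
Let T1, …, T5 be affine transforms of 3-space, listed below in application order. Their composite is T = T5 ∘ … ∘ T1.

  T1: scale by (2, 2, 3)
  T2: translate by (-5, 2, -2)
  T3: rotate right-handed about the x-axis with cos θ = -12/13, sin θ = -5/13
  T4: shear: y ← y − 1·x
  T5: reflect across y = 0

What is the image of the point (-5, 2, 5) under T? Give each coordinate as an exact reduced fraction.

T(p) = (-15, -188/13, -186/13)

T1 scale by (2, 2, 3): (-5, 2, 5) → (-10, 4, 15)
T2 translate by (-5, 2, -2): (-10, 4, 15) → (-15, 6, 13)
T3 rotate right-handed about the x-axis with cos θ = -12/13, sin θ = -5/13: (-15, 6, 13) → (-15, -7/13, -186/13)
T4 shear: y ← y − 1·x: (-15, -7/13, -186/13) → (-15, 188/13, -186/13)
T5 reflect across y = 0: (-15, 188/13, -186/13) → (-15, -188/13, -186/13)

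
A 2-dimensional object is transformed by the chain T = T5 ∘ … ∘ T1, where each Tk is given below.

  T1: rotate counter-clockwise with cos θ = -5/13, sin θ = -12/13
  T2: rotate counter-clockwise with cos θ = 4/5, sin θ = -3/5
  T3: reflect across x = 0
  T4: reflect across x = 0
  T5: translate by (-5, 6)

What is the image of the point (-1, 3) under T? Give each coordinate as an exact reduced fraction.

T1 rotate counter-clockwise with cos θ = -5/13, sin θ = -12/13: (-1, 3) → (41/13, -3/13)
T2 rotate counter-clockwise with cos θ = 4/5, sin θ = -3/5: (41/13, -3/13) → (31/13, -27/13)
T3 reflect across x = 0: (31/13, -27/13) → (-31/13, -27/13)
T4 reflect across x = 0: (-31/13, -27/13) → (31/13, -27/13)
T5 translate by (-5, 6): (31/13, -27/13) → (-34/13, 51/13)

T(p) = (-34/13, 51/13)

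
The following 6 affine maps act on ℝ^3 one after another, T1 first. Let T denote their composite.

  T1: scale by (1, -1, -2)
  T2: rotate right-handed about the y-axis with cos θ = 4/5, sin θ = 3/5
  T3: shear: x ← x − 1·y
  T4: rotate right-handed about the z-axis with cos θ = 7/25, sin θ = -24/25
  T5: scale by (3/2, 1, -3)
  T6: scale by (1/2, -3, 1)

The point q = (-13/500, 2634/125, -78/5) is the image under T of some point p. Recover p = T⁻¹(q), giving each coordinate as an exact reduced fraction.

T1 = [1 0 0 0; 0 -1 0 0; 0 0 -2 0; 0 0 0 1]
T2·T1 = [4/5 0 -6/5 0; 0 -1 0 0; -3/5 0 -8/5 0; 0 0 0 1]
T3·…·T1 = [4/5 1 -6/5 0; 0 -1 0 0; -3/5 0 -8/5 0; 0 0 0 1]
T4·…·T1 = [28/125 -17/25 -42/125 0; -96/125 -31/25 144/125 0; -3/5 0 -8/5 0; 0 0 0 1]
T5·…·T1 = [42/125 -51/50 -63/125 0; -96/125 -31/25 144/125 0; 9/5 0 24/5 0; 0 0 0 1]
T6·…·T1 = [21/125 -51/100 -63/250 0; 288/125 93/25 -432/125 0; 9/5 0 24/5 0; 0 0 0 1]
det M = 27/2; M⁻¹ = [496/375 68/375 1/5 0; -32/25 7/75 0 0; -62/125 -17/250 2/15 0; 0 0 0 1]
M⁻¹ · (-13/500, 2634/125, -78/5)ᵀ = (2/3, 2, -7/2)ᵀ

p = (2/3, 2, -7/2)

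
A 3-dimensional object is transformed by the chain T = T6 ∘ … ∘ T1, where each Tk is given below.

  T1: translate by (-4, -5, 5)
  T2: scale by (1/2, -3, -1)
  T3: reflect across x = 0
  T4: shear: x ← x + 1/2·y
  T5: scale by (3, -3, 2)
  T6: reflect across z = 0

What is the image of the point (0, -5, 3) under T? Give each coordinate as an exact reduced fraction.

T1 translate by (-4, -5, 5): (0, -5, 3) → (-4, -10, 8)
T2 scale by (1/2, -3, -1): (-4, -10, 8) → (-2, 30, -8)
T3 reflect across x = 0: (-2, 30, -8) → (2, 30, -8)
T4 shear: x ← x + 1/2·y: (2, 30, -8) → (17, 30, -8)
T5 scale by (3, -3, 2): (17, 30, -8) → (51, -90, -16)
T6 reflect across z = 0: (51, -90, -16) → (51, -90, 16)

T(p) = (51, -90, 16)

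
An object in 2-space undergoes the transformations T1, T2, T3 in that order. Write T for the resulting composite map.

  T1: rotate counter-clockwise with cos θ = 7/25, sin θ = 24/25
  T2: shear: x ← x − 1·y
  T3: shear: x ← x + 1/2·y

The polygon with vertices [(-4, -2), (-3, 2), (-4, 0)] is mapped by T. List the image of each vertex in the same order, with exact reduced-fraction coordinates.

T1 rotate counter-clockwise with cos θ = 7/25, sin θ = 24/25: (-4, -2) → (4/5, -22/5); (-3, 2) → (-69/25, -58/25); (-4, 0) → (-28/25, -96/25)
T2 shear: x ← x − 1·y: (4/5, -22/5) → (26/5, -22/5); (-69/25, -58/25) → (-11/25, -58/25); (-28/25, -96/25) → (68/25, -96/25)
T3 shear: x ← x + 1/2·y: (26/5, -22/5) → (3, -22/5); (-11/25, -58/25) → (-8/5, -58/25); (68/25, -96/25) → (4/5, -96/25)

image vertices: (3, -22/5), (-8/5, -58/25), (4/5, -96/25)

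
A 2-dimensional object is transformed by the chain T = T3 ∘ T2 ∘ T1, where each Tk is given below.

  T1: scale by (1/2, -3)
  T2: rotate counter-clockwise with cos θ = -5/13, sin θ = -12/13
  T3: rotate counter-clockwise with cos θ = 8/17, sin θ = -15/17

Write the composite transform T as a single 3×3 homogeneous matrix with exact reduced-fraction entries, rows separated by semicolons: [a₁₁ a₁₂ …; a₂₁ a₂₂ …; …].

T = [-110/221 -63/221 0; -21/442 660/221 0; 0 0 1]

T1 = [1/2 0 0; 0 -3 0; 0 0 1]
T2·T1 = [-5/26 -36/13 0; -6/13 15/13 0; 0 0 1]
T3·…·T1 = [-110/221 -63/221 0; -21/442 660/221 0; 0 0 1]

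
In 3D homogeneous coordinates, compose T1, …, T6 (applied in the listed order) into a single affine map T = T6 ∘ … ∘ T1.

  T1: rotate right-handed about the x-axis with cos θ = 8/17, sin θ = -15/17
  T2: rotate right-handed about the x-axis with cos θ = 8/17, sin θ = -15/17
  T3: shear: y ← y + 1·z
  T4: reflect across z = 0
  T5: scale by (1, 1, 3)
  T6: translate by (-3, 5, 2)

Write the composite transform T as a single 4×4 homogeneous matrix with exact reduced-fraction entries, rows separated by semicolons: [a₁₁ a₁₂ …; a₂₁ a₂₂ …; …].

T1 = [1 0 0 0; 0 8/17 15/17 0; 0 -15/17 8/17 0; 0 0 0 1]
T2·T1 = [1 0 0 0; 0 -161/289 240/289 0; 0 -240/289 -161/289 0; 0 0 0 1]
T3·…·T1 = [1 0 0 0; 0 -401/289 79/289 0; 0 -240/289 -161/289 0; 0 0 0 1]
T4·…·T1 = [1 0 0 0; 0 -401/289 79/289 0; 0 240/289 161/289 0; 0 0 0 1]
T5·…·T1 = [1 0 0 0; 0 -401/289 79/289 0; 0 720/289 483/289 0; 0 0 0 1]
T6·…·T1 = [1 0 0 -3; 0 -401/289 79/289 5; 0 720/289 483/289 2; 0 0 0 1]

T = [1 0 0 -3; 0 -401/289 79/289 5; 0 720/289 483/289 2; 0 0 0 1]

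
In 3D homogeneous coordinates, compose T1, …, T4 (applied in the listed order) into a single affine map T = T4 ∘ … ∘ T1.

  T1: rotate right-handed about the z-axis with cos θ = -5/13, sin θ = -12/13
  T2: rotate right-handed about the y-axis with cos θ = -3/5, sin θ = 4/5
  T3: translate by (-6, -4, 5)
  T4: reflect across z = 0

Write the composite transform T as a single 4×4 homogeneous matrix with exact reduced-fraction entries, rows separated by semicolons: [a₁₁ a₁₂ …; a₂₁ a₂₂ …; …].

T = [3/13 -36/65 4/5 -6; -12/13 -5/13 0 -4; -4/13 48/65 3/5 -5; 0 0 0 1]

T1 = [-5/13 12/13 0 0; -12/13 -5/13 0 0; 0 0 1 0; 0 0 0 1]
T2·T1 = [3/13 -36/65 4/5 0; -12/13 -5/13 0 0; 4/13 -48/65 -3/5 0; 0 0 0 1]
T3·…·T1 = [3/13 -36/65 4/5 -6; -12/13 -5/13 0 -4; 4/13 -48/65 -3/5 5; 0 0 0 1]
T4·…·T1 = [3/13 -36/65 4/5 -6; -12/13 -5/13 0 -4; -4/13 48/65 3/5 -5; 0 0 0 1]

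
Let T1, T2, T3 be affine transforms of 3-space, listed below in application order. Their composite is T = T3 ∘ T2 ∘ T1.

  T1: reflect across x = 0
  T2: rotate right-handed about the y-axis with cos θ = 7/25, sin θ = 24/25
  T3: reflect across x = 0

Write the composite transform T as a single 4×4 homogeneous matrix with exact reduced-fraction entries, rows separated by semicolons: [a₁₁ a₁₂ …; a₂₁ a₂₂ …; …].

T1 = [-1 0 0 0; 0 1 0 0; 0 0 1 0; 0 0 0 1]
T2·T1 = [-7/25 0 24/25 0; 0 1 0 0; 24/25 0 7/25 0; 0 0 0 1]
T3·…·T1 = [7/25 0 -24/25 0; 0 1 0 0; 24/25 0 7/25 0; 0 0 0 1]

T = [7/25 0 -24/25 0; 0 1 0 0; 24/25 0 7/25 0; 0 0 0 1]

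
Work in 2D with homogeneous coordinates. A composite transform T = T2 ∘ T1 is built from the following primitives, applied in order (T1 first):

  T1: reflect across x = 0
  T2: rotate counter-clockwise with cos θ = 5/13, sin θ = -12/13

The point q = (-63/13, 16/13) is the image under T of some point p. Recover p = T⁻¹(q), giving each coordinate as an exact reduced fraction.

T1 = [-1 0 0; 0 1 0; 0 0 1]
T2·T1 = [-5/13 12/13 0; 12/13 5/13 0; 0 0 1]
det M = -1; M⁻¹ = [-5/13 12/13 0; 12/13 5/13 0; 0 0 1]
M⁻¹ · (-63/13, 16/13)ᵀ = (3, -4)ᵀ

p = (3, -4)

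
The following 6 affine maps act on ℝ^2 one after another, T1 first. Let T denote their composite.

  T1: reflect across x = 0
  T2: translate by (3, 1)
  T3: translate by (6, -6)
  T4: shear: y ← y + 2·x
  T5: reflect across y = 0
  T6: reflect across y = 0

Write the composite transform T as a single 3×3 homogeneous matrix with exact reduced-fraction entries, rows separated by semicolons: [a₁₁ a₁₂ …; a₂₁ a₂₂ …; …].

T1 = [-1 0 0; 0 1 0; 0 0 1]
T2·T1 = [-1 0 3; 0 1 1; 0 0 1]
T3·…·T1 = [-1 0 9; 0 1 -5; 0 0 1]
T4·…·T1 = [-1 0 9; -2 1 13; 0 0 1]
T5·…·T1 = [-1 0 9; 2 -1 -13; 0 0 1]
T6·…·T1 = [-1 0 9; -2 1 13; 0 0 1]

T = [-1 0 9; -2 1 13; 0 0 1]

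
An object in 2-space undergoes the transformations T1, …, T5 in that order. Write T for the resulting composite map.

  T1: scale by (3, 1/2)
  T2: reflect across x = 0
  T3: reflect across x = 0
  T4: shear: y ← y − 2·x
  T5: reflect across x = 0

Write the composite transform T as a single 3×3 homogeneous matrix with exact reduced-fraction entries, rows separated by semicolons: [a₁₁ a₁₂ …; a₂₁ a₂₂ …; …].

T1 = [3 0 0; 0 1/2 0; 0 0 1]
T2·T1 = [-3 0 0; 0 1/2 0; 0 0 1]
T3·…·T1 = [3 0 0; 0 1/2 0; 0 0 1]
T4·…·T1 = [3 0 0; -6 1/2 0; 0 0 1]
T5·…·T1 = [-3 0 0; -6 1/2 0; 0 0 1]

T = [-3 0 0; -6 1/2 0; 0 0 1]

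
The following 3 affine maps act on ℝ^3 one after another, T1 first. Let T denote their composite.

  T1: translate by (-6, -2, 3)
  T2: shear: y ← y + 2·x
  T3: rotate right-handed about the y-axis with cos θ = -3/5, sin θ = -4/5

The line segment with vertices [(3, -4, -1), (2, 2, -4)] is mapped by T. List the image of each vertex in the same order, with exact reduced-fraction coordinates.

T1 translate by (-6, -2, 3): (3, -4, -1) → (-3, -6, 2); (2, 2, -4) → (-4, 0, -1)
T2 shear: y ← y + 2·x: (-3, -6, 2) → (-3, -12, 2); (-4, 0, -1) → (-4, -8, -1)
T3 rotate right-handed about the y-axis with cos θ = -3/5, sin θ = -4/5: (-3, -12, 2) → (1/5, -12, -18/5); (-4, -8, -1) → (16/5, -8, -13/5)

image vertices: (1/5, -12, -18/5), (16/5, -8, -13/5)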